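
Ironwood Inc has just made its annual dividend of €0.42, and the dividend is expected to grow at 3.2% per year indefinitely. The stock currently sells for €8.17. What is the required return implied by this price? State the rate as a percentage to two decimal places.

D₁ = €0.42 × 1.032 = €0.4334
P = D₁/(r − g) ⇒ r = D₁/P + g = €0.4334/€8.17 + 0.032 = 0.053053 + 0.032 = 0.085053

8.51%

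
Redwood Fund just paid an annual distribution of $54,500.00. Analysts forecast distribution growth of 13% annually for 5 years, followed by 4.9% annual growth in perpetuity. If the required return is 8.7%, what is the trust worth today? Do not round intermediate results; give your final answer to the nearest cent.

$2133151.70

D_1 = 61585.00000
D_2 = 69591.05000
D_3 = 78637.88650
D_4 = 88860.81174
D_5 = 100412.71727
Terminal value at year 5: TV = D_5×(1+g_2)/(r−g_2) = 105332.94042/0.038 = 2771919.48469
P_0 = D_1/(1+r)^1 + D_2/(1+r)^2 + D_3/(1+r)^3 + D_4/(1+r)^4 + D_5/(1+r)^5 + TV/(1+r)^5
    = 56655.93376 + 58897.15285 + 61227.03103 + 63649.07549 + 66166.93220 + 1826555.57582 = 2133151.70115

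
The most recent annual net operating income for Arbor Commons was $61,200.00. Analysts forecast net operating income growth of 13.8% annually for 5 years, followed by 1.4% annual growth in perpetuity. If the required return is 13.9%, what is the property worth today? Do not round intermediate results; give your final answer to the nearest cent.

$799473.85

D_1 = 69645.60000
D_2 = 79256.69280
D_3 = 90194.11641
D_4 = 102640.90447
D_5 = 116805.34929
Terminal value at year 5: TV = D_5×(1+g_2)/(r−g_2) = 118440.62418/0.125 = 947524.99342
P_0 = D_1/(1+r)^1 + D_2/(1+r)^2 + D_3/(1+r)^3 + D_4/(1+r)^4 + D_5/(1+r)^5 + TV/(1+r)^5
    = 61146.26866 + 61092.58449 + 61038.94745 + 60985.35751 + 60931.81461 + 494278.88012 = 799473.85284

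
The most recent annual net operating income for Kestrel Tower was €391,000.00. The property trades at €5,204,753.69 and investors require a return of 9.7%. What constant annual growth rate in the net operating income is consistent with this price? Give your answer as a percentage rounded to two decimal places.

P = D₀(1+g)/(r−g) ⇒ P(r−g) = D₀(1+g) ⇒ g(P+D₀) = P·r − D₀
g = (P·r − D₀)/(P + D₀) = (€5,204,753.69×0.097 − €391,000.00) / (€5,204,753.69 + €391,000.00) = 0.020348

2.03%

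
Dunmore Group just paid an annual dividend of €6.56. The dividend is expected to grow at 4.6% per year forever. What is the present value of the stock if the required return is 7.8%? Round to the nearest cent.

€214.43

D₁ = D₀ × (1 + g) = €6.56 × 1.046 = €6.8618
Growing perpetuity: P = D₁ / (r − g) = €6.8618 / (0.078 − 0.046) = €214.43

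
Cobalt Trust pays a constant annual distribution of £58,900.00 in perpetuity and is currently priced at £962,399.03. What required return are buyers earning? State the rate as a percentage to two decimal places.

6.12%

P = C/r ⇒ r = C/P = £58,900.00/£962,399.03 = 0.061201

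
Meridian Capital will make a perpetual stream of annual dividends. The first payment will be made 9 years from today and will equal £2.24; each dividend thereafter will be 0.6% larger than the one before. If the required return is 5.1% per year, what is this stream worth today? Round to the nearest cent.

£33.44

Value at end of year 8: C₁ / (r − g) = £2.24 / (0.051 − 0.006) = £49.7778
Discount to today: PV = £49.7778 / (1 + 0.051)^8 = £49.7778 / 1.488750 = £33.44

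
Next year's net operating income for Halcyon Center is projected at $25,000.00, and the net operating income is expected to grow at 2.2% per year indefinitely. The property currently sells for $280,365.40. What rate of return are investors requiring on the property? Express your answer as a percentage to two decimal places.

11.12%

P = D₁/(r − g) ⇒ r = D₁/P + g = $25,000.0000/$280,365.40 + 0.022 = 0.089169 + 0.022 = 0.111169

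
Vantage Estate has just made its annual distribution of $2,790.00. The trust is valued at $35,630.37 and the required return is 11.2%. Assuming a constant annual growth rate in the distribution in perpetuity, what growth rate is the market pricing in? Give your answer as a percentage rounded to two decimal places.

3.12%

P = D₀(1+g)/(r−g) ⇒ P(r−g) = D₀(1+g) ⇒ g(P+D₀) = P·r − D₀
g = (P·r − D₀)/(P + D₀) = ($35,630.37×0.112 − $2,790.00) / ($35,630.37 + $2,790.00) = 0.031249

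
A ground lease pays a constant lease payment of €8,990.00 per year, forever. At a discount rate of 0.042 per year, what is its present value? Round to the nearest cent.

Level perpetuity: PV = C / r = €8,990.00 / 0.042 = €214,047.62

€214047.62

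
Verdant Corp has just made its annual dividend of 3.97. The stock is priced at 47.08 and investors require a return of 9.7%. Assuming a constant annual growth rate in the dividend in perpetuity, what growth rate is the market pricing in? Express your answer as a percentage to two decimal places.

P = D₀(1+g)/(r−g) ⇒ P(r−g) = D₀(1+g) ⇒ g(P+D₀) = P·r − D₀
g = (P·r − D₀)/(P + D₀) = (47.08×0.097 − 3.97) / (47.08 + 3.97) = 0.011690

1.17%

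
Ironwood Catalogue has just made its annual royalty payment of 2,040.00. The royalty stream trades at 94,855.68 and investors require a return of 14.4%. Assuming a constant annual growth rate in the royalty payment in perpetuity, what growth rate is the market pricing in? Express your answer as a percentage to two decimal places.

11.99%

P = D₀(1+g)/(r−g) ⇒ P(r−g) = D₀(1+g) ⇒ g(P+D₀) = P·r − D₀
g = (P·r − D₀)/(P + D₀) = (94,855.68×0.144 − 2,040.00) / (94,855.68 + 2,040.00) = 0.119915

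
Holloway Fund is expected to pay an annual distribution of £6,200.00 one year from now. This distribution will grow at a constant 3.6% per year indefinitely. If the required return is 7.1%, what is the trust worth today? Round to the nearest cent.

Growing perpetuity: P = D₁ / (r − g) = £6,200.0000 / (0.071 − 0.036) = £177,142.86

£177142.86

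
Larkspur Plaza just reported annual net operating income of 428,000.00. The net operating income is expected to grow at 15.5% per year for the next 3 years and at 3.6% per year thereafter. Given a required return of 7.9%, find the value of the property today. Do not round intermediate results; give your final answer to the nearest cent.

D_1 = 494340.00000
D_2 = 570962.70000
D_3 = 659461.91850
Terminal value at year 3: TV = D_3×(1+g_2)/(r−g_2) = 683202.54757/0.043 = 15888431.33874
P_0 = D_1/(1+r)^1 + D_2/(1+r)^2 + D_3/(1+r)^3 + TV/(1+r)^3
    = 458146.43188 + 490416.24543 + 524959.00229 + 12647849.45063 = 14121371.13024

14121371.13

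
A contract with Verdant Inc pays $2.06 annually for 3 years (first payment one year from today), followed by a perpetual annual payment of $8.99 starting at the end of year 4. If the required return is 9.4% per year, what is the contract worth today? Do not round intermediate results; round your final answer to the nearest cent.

$78.22

PV of 3-year annuity: $2.06 × [1 − (1+0.094)^−3] / 0.094 = 5.17752
Perpetuity value at year 3: $8.99 / 0.094 = 95.63830
PV of perpetuity: 95.63830 / (1+0.094)^3 = 73.04321
Total PV = 5.17752 + 73.04321 = 78.22073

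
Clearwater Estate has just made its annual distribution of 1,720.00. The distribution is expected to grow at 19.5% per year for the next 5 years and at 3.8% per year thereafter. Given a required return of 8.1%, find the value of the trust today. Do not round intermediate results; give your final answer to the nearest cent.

80278.78

D_1 = 2055.40000
D_2 = 2456.20300
D_3 = 2935.16259
D_4 = 3507.51929
D_5 = 4191.48555
Terminal value at year 5: TV = D_5×(1+g_2)/(r−g_2) = 4350.76200/0.043 = 101180.51166
P_0 = D_1/(1+r)^1 + D_2/(1+r)^2 + D_3/(1+r)^3 + D_4/(1+r)^4 + D_5/(1+r)^5 + TV/(1+r)^5
    = 1901.38760 + 2101.90397 + 2323.56636 + 2568.60481 + 2839.48451 + 68543.83533 = 80278.78259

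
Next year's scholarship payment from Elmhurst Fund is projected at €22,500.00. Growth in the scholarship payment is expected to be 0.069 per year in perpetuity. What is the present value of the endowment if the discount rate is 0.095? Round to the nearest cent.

€865384.62

Growing perpetuity: P = D₁ / (r − g) = €22,500.0000 / (0.095 − 0.069) = €865,384.62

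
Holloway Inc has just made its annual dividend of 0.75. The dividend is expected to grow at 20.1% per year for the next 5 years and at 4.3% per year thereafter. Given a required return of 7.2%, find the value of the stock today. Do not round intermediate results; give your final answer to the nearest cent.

52.95

D_1 = 0.90075
D_2 = 1.08180
D_3 = 1.29924
D_4 = 1.56039
D_5 = 1.87403
Terminal value at year 5: TV = D_5×(1+g_2)/(r−g_2) = 1.95461/0.029 = 67.40042
P_0 = D_1/(1+r)^1 + D_2/(1+r)^2 + D_3/(1+r)^3 + D_4/(1+r)^4 + D_5/(1+r)^5 + TV/(1+r)^5
    = 0.84025 + 0.94136 + 1.05464 + 1.18156 + 1.32374 + 47.60896 = 52.95051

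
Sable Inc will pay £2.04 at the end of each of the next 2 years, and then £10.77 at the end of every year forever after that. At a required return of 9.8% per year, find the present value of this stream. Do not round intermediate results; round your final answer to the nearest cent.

£94.71

PV of 2-year annuity: £2.04 × [1 − (1+0.098)^−2] / 0.098 = 3.55002
Perpetuity value at year 2: £10.77 / 0.098 = 109.89796
PV of perpetuity: 109.89796 / (1+0.098)^2 = 91.15593
Total PV = 3.55002 + 91.15593 = 94.70596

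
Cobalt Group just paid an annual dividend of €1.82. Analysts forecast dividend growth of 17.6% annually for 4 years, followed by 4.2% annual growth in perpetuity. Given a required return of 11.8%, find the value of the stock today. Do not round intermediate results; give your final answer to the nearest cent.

€38.82

D_1 = 2.14032
D_2 = 2.51702
D_3 = 2.96001
D_4 = 3.48097
Terminal value at year 4: TV = D_4×(1+g_2)/(r−g_2) = 3.62717/0.076 = 47.72597
P_0 = D_1/(1+r)^1 + D_2/(1+r)^2 + D_3/(1+r)^3 + D_4/(1+r)^4 + TV/(1+r)^4
    = 1.91442 + 2.01374 + 2.11820 + 2.22809 + 30.54834 = 38.82279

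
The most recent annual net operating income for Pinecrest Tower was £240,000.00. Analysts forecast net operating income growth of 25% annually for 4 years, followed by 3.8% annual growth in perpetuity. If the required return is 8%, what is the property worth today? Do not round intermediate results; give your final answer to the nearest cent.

£12046057.24

D_1 = 300000.00000
D_2 = 375000.00000
D_3 = 468750.00000
D_4 = 585937.50000
Terminal value at year 4: TV = D_4×(1+g_2)/(r−g_2) = 608203.12500/0.042 = 14481026.78571
P_0 = D_1/(1+r)^1 + D_2/(1+r)^2 + D_3/(1+r)^3 + D_4/(1+r)^4 + TV/(1+r)^4
    = 277777.77778 + 321502.05761 + 372108.86298 + 430681.55437 + 10643986.98665 = 12046057.23939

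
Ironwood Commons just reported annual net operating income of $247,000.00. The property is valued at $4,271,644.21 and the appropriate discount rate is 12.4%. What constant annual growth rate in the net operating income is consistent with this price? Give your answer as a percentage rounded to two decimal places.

P = D₀(1+g)/(r−g) ⇒ P(r−g) = D₀(1+g) ⇒ g(P+D₀) = P·r − D₀
g = (P·r − D₀)/(P + D₀) = ($4,271,644.21×0.124 − $247,000.00) / ($4,271,644.21 + $247,000.00) = 0.062559

6.26%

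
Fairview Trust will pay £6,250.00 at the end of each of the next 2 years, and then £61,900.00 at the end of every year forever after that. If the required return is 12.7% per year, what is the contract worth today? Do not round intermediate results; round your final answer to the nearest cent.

PV of 2-year annuity: £6,250.00 × [1 − (1+0.127)^−2] / 0.127 = 10466.45656
Perpetuity value at year 2: £61,900.00 / 0.127 = 487401.57480
PV of perpetuity: 487401.57480 / (1+0.127)^2 = 383741.78906
Total PV = 10466.45656 + 383741.78906 = 394208.24562

£394208.25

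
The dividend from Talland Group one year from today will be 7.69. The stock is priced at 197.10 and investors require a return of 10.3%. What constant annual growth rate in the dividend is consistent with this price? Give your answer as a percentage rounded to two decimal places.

6.40%

P = D₁/(r−g) ⇒ g = r − D₁/P = 0.103 − 7.69/197.10 = 0.063984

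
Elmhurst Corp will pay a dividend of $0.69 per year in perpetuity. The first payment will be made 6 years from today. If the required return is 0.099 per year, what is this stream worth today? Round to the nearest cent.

Value at end of year 5: C / r = $0.69 / 0.099 = $6.9697
Discount to today: PV = $6.9697 / (1 + 0.099)^5 = $6.9697 / 1.603203 = $4.35

$4.35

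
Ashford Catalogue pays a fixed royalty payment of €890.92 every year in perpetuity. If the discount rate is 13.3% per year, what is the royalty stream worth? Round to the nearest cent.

€6698.65

Level perpetuity: PV = C / r = €890.92 / 0.133 = €6,698.65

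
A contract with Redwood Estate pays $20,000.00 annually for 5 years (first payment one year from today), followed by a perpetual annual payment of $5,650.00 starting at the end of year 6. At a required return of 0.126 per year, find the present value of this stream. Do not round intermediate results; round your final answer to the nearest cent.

PV of 5-year annuity: $20,000.00 × [1 − (1+0.126)^−5] / 0.126 = 71036.63973
Perpetuity value at year 5: $5,650.00 / 0.126 = 44841.26984
PV of perpetuity: 44841.26984 / (1+0.126)^5 = 24773.41912
Total PV = 71036.63973 + 24773.41912 = 95810.05885

$95810.06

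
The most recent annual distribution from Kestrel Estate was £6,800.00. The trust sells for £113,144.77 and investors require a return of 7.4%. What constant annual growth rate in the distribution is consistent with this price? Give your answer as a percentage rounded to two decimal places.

1.31%

P = D₀(1+g)/(r−g) ⇒ P(r−g) = D₀(1+g) ⇒ g(P+D₀) = P·r − D₀
g = (P·r − D₀)/(P + D₀) = (£113,144.77×0.074 − £6,800.00) / (£113,144.77 + £6,800.00) = 0.013112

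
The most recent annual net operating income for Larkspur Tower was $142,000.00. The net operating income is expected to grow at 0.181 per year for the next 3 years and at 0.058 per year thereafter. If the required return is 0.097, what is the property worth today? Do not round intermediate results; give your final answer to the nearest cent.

$5301247.52

D_1 = 167702.00000
D_2 = 198056.06200
D_3 = 233904.20922
Terminal value at year 3: TV = D_3×(1+g_2)/(r−g_2) = 247470.65336/0.039 = 6345401.36813
P_0 = D_1/(1+r)^1 + D_2/(1+r)^2 + D_3/(1+r)^3 + TV/(1+r)^3
    = 152873.29079 + 164579.17632 + 177181.41043 + 4806613.64695 = 5301247.52450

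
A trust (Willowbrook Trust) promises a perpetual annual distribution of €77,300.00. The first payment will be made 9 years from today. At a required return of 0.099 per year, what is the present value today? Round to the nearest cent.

Value at end of year 8: C / r = €77,300.00 / 0.099 = €780,808.0808
Discount to today: PV = €780,808.0808 / (1 + 0.099)^8 = €780,808.0808 / 2.128049 = €366,912.71

€366912.71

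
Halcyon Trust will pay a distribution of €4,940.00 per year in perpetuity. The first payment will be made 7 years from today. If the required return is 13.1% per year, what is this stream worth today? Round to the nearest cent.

Value at end of year 6: C / r = €4,940.00 / 0.131 = €37,709.9237
Discount to today: PV = €37,709.9237 / (1 + 0.131)^6 = €37,709.9237 / 2.093031 = €18,016.90

€18016.90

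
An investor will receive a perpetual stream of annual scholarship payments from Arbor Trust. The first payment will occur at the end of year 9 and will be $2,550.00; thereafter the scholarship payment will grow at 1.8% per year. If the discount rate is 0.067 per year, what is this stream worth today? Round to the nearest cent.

Value at end of year 8: C₁ / (r − g) = $2,550.00 / (0.067 − 0.018) = $52,040.8163
Discount to today: PV = $52,040.8163 / (1 + 0.067)^8 = $52,040.8163 / 1.680023 = $30,976.24

$30976.24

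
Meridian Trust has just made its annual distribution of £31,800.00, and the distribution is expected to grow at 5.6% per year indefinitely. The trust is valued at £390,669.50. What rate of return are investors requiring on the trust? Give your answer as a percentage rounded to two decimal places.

D₁ = £31,800.00 × 1.056 = £33,580.8000
P = D₁/(r − g) ⇒ r = D₁/P + g = £33,580.8000/£390,669.50 + 0.056 = 0.085957 + 0.056 = 0.141957

14.20%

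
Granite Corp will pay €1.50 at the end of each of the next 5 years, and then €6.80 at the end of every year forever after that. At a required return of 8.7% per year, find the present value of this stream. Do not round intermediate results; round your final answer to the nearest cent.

€57.38

PV of 5-year annuity: €1.50 × [1 − (1+0.087)^−5] / 0.087 = 5.88018
Perpetuity value at year 5: €6.80 / 0.087 = 78.16092
PV of perpetuity: 78.16092 / (1+0.087)^5 = 51.50412
Total PV = 5.88018 + 51.50412 = 57.38429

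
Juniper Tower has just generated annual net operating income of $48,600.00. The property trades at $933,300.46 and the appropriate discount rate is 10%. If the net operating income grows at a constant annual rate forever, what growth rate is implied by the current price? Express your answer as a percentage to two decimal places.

4.56%

P = D₀(1+g)/(r−g) ⇒ P(r−g) = D₀(1+g) ⇒ g(P+D₀) = P·r − D₀
g = (P·r − D₀)/(P + D₀) = ($933,300.46×0.1 − $48,600.00) / ($933,300.46 + $48,600.00) = 0.045555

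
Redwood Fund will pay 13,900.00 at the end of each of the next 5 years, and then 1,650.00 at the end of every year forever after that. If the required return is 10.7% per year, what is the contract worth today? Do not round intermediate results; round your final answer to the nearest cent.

PV of 5-year annuity: 13,900.00 × [1 − (1+0.107)^−5] / 0.107 = 51763.03143
Perpetuity value at year 5: 1,650.00 / 0.107 = 15420.56075
PV of perpetuity: 15420.56075 / (1+0.107)^5 = 9276.02824
Total PV = 51763.03143 + 9276.02824 = 61039.05967

61039.06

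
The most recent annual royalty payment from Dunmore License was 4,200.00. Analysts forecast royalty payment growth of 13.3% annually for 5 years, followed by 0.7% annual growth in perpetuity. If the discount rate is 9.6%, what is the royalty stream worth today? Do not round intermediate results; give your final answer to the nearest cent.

79327.94

D_1 = 4758.60000
D_2 = 5391.49380
D_3 = 6108.56248
D_4 = 6921.00128
D_5 = 7841.49446
Terminal value at year 5: TV = D_5×(1+g_2)/(r−g_2) = 7896.38492/0.089 = 88723.42603
P_0 = D_1/(1+r)^1 + D_2/(1+r)^2 + D_3/(1+r)^3 + D_4/(1+r)^4 + D_5/(1+r)^5 + TV/(1+r)^5
    = 4341.78832 + 4488.36329 + 4639.88651 + 4796.52501 + 4958.45149 + 56102.92868 = 79327.94330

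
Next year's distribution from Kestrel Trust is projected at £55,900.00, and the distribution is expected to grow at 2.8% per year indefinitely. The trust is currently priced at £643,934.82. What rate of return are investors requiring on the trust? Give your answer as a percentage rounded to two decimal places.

P = D₁/(r − g) ⇒ r = D₁/P + g = £55,900.0000/£643,934.82 + 0.028 = 0.086810 + 0.028 = 0.114810

11.48%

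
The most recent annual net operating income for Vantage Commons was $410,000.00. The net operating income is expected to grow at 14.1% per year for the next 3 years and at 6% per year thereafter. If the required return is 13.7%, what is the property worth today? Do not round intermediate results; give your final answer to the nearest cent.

$6942609.25

D_1 = 467810.00000
D_2 = 533771.21000
D_3 = 609032.95061
Terminal value at year 3: TV = D_3×(1+g_2)/(r−g_2) = 645574.92765/0.077 = 8384089.96944
P_0 = D_1/(1+r)^1 + D_2/(1+r)^2 + D_3/(1+r)^3 + TV/(1+r)^3
    = 411442.39226 + 412889.85890 + 414342.41777 + 5703934.58229 = 6942609.25122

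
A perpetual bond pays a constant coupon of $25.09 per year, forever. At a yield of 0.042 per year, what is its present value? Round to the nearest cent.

Level perpetuity: PV = C / r = $25.09 / 0.042 = $597.38

$597.38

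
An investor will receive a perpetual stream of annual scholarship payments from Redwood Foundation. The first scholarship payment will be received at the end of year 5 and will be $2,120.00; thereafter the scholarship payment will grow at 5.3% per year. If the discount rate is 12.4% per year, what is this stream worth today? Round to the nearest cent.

Value at end of year 4: C₁ / (r − g) = $2,120.00 / (0.124 − 0.053) = $29,859.1549
Discount to today: PV = $29,859.1549 / (1 + 0.124)^4 = $29,859.1549 / 1.596119 = $18,707.35

$18707.35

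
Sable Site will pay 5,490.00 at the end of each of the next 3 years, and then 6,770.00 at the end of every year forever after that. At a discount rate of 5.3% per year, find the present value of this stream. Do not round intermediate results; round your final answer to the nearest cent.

PV of 3-year annuity: 5,490.00 × [1 − (1+0.053)^−3] / 0.053 = 14866.98360
Perpetuity value at year 3: 6,770.00 / 0.053 = 127735.84906
PV of perpetuity: 127735.84906 / (1+0.053)^3 = 109402.61063
Total PV = 14866.98360 + 109402.61063 = 124269.59423

124269.59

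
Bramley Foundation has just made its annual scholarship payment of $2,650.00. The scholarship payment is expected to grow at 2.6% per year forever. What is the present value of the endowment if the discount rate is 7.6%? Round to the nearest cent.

$54378.00

D₁ = D₀ × (1 + g) = $2,650.00 × 1.026 = $2,718.9000
Growing perpetuity: P = D₁ / (r − g) = $2,718.9000 / (0.076 − 0.026) = $54,378.00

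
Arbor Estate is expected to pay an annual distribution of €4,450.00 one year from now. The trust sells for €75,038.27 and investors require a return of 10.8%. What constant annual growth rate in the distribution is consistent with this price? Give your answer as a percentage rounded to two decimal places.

P = D₁/(r−g) ⇒ g = r − D₁/P = 0.108 − €4,450.00/€75,038.27 = 0.048697

4.87%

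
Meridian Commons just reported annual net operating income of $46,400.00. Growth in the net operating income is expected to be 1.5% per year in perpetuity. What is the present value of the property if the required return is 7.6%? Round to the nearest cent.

$772065.57

D₁ = D₀ × (1 + g) = $46,400.00 × 1.015 = $47,096.0000
Growing perpetuity: P = D₁ / (r − g) = $47,096.0000 / (0.076 − 0.015) = $772,065.57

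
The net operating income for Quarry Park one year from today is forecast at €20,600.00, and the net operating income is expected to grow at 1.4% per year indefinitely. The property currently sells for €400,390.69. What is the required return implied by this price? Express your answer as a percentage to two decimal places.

P = D₁/(r − g) ⇒ r = D₁/P + g = €20,600.0000/€400,390.69 + 0.014 = 0.051450 + 0.014 = 0.065450

6.54%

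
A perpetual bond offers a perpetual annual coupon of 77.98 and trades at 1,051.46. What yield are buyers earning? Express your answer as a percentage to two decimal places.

P = C/r ⇒ r = C/P = 77.98/1,051.46 = 0.074164

7.42%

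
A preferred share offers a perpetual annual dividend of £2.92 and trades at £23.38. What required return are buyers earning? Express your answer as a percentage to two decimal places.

P = C/r ⇒ r = C/P = £2.92/£23.38 = 0.124893

12.49%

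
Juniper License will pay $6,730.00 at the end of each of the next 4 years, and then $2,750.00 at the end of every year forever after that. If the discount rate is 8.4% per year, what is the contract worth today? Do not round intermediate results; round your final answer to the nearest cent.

PV of 4-year annuity: $6,730.00 × [1 − (1+0.084)^−4] / 0.084 = 22093.57996
Perpetuity value at year 4: $2,750.00 / 0.084 = 32738.09524
PV of perpetuity: 32738.09524 / (1+0.084)^4 = 23710.25796
Total PV = 22093.57996 + 23710.25796 = 45803.83792

$45803.84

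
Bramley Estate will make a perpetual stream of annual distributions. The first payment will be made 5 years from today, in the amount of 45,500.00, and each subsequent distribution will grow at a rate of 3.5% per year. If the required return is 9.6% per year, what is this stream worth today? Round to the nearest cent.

Value at end of year 4: C₁ / (r − g) = 45,500.00 / (0.096 − 0.035) = 745,901.6393
Discount to today: PV = 745,901.6393 / (1 + 0.096)^4 = 745,901.6393 / 1.442920 = 516,939.06

516939.06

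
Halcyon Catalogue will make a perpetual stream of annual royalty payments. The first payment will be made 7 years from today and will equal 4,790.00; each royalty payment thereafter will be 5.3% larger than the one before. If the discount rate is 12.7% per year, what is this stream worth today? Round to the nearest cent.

31590.78

Value at end of year 6: C₁ / (r − g) = 4,790.00 / (0.127 − 0.053) = 64,729.7297
Discount to today: PV = 64,729.7297 / (1 + 0.127)^6 = 64,729.7297 / 2.049007 = 31,590.78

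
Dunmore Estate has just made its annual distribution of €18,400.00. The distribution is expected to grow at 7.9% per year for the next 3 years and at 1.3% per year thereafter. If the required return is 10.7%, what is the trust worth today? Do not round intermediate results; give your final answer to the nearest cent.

€236074.76

D_1 = 19853.60000
D_2 = 21422.03440
D_3 = 23114.37512
Terminal value at year 3: TV = D_3×(1+g_2)/(r−g_2) = 23414.86199/0.094 = 249094.27653
P_0 = D_1/(1+r)^1 + D_2/(1+r)^2 + D_3/(1+r)^3 + TV/(1+r)^3
    = 17934.59801 + 17480.96771 + 17038.81135 + 183620.38184 = 236074.75891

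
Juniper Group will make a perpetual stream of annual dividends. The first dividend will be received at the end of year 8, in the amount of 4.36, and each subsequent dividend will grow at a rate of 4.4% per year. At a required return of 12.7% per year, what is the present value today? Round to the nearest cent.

22.75

Value at end of year 7: C₁ / (r − g) = 4.36 / (0.127 − 0.044) = 52.5301
Discount to today: PV = 52.5301 / (1 + 0.127)^7 = 52.5301 / 2.309231 = 22.75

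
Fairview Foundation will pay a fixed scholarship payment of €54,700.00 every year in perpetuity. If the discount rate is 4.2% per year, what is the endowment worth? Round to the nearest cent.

€1302380.95

Level perpetuity: PV = C / r = €54,700.00 / 0.042 = €1,302,380.95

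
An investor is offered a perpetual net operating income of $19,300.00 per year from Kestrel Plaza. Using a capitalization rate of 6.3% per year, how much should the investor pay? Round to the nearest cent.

Level perpetuity: PV = C / r = $19,300.00 / 0.063 = $306,349.21

$306349.21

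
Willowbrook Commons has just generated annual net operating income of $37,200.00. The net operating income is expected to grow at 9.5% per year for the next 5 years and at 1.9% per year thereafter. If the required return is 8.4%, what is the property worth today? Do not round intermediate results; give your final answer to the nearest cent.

$805117.22

D_1 = 40734.00000
D_2 = 44603.73000
D_3 = 48841.08435
D_4 = 53480.98736
D_5 = 58561.68116
Terminal value at year 5: TV = D_5×(1+g_2)/(r−g_2) = 59674.35310/0.065 = 918066.97084
P_0 = D_1/(1+r)^1 + D_2/(1+r)^2 + D_3/(1+r)^3 + D_4/(1+r)^4 + D_5/(1+r)^5 + TV/(1+r)^5
    = 37577.49077 + 37958.81218 + 38344.00307 + 38733.10274 + 39126.15083 + 613377.65681 = 805117.21640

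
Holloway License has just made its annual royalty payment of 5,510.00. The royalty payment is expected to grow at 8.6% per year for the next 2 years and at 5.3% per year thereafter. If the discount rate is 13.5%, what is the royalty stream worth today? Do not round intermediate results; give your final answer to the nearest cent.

D_1 = 5983.86000
D_2 = 6498.47196
Terminal value at year 2: TV = D_2×(1+g_2)/(r−g_2) = 6842.89097/0.082 = 83449.88993
P_0 = D_1/(1+r)^1 + D_2/(1+r)^2 + TV/(1+r)^2
    = 5272.12335 + 5044.51626 + 64778.97101 = 75095.61062

75095.61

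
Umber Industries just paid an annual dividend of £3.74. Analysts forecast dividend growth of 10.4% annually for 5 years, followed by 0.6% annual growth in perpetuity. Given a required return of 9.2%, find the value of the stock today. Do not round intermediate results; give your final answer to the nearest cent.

D_1 = 4.12896
D_2 = 4.55837
D_3 = 5.03244
D_4 = 5.55582
D_5 = 6.13362
Terminal value at year 5: TV = D_5×(1+g_2)/(r−g_2) = 6.17042/0.086 = 71.74911
P_0 = D_1/(1+r)^1 + D_2/(1+r)^2 + D_3/(1+r)^3 + D_4/(1+r)^4 + D_5/(1+r)^5 + TV/(1+r)^5
    = 3.78110 + 3.82265 + 3.86466 + 3.90713 + 3.95006 + 46.20652 = 65.53212

£65.53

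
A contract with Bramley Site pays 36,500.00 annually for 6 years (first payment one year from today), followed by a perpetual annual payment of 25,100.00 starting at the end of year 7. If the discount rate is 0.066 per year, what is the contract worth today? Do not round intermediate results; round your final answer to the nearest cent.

PV of 6-year annuity: 36,500.00 × [1 − (1+0.066)^−6] / 0.066 = 176148.03847
Perpetuity value at year 6: 25,100.00 / 0.066 = 380303.03030
PV of perpetuity: 380303.03030 / (1+0.066)^6 = 259171.09152
Total PV = 176148.03847 + 259171.09152 = 435319.12999

435319.13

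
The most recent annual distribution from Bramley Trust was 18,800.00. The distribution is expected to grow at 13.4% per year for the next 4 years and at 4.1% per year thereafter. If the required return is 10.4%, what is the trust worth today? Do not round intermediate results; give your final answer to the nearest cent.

D_1 = 21319.20000
D_2 = 24175.97280
D_3 = 27415.55316
D_4 = 31089.23728
Terminal value at year 4: TV = D_4×(1+g_2)/(r−g_2) = 32363.89601/0.063 = 513712.63502
P_0 = D_1/(1+r)^1 + D_2/(1+r)^2 + D_3/(1+r)^3 + D_4/(1+r)^4 + TV/(1+r)^4
    = 19310.86957 + 19835.62146 + 20374.63291 + 20928.29141 + 345815.10094 = 426264.51628

426264.52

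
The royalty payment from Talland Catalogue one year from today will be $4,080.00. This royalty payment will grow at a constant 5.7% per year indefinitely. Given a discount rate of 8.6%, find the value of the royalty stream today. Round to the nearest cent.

$140689.66

Growing perpetuity: P = D₁ / (r − g) = $4,080.0000 / (0.086 − 0.057) = $140,689.66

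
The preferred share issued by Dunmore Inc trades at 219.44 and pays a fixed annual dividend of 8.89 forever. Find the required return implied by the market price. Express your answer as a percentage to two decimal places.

4.05%

P = C/r ⇒ r = C/P = 8.89/219.44 = 0.040512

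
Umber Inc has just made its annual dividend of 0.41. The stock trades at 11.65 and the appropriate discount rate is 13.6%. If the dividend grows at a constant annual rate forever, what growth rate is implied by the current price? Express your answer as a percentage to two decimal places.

P = D₀(1+g)/(r−g) ⇒ P(r−g) = D₀(1+g) ⇒ g(P+D₀) = P·r − D₀
g = (P·r − D₀)/(P + D₀) = (11.65×0.136 − 0.41) / (11.65 + 0.41) = 0.097380

9.74%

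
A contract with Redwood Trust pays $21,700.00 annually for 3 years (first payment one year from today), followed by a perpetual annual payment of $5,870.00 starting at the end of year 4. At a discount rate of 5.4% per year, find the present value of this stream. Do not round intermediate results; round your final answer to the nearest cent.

PV of 3-year annuity: $21,700.00 × [1 − (1+0.054)^−3] / 0.054 = 58654.33147
Perpetuity value at year 3: $5,870.00 / 0.054 = 108703.70370
PV of perpetuity: 108703.70370 / (1+0.054)^3 = 92837.30160
Total PV = 58654.33147 + 92837.30160 = 151491.63306

$151491.63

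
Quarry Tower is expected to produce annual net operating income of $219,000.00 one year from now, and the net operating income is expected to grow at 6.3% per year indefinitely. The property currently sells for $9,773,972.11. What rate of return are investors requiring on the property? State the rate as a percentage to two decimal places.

P = D₁/(r − g) ⇒ r = D₁/P + g = $219,000.0000/$9,773,972.11 + 0.063 = 0.022406 + 0.063 = 0.085406

8.54%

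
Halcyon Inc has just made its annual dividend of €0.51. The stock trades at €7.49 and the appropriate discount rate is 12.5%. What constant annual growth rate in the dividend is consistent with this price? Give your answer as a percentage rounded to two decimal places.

P = D₀(1+g)/(r−g) ⇒ P(r−g) = D₀(1+g) ⇒ g(P+D₀) = P·r − D₀
g = (P·r − D₀)/(P + D₀) = (€7.49×0.125 − €0.51) / (€7.49 + €0.51) = 0.053281

5.33%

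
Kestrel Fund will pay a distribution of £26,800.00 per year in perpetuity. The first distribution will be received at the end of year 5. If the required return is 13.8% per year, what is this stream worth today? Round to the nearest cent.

Value at end of year 4: C / r = £26,800.00 / 0.138 = £194,202.8986
Discount to today: PV = £194,202.8986 / (1 + 0.138)^4 = £194,202.8986 / 1.677139 = £115,794.16

£115794.16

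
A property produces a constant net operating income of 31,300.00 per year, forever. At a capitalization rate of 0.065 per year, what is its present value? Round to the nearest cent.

481538.46

Level perpetuity: PV = C / r = 31,300.00 / 0.065 = 481,538.46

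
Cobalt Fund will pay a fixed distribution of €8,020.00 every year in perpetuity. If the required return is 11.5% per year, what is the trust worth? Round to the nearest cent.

Level perpetuity: PV = C / r = €8,020.00 / 0.115 = €69,739.13

€69739.13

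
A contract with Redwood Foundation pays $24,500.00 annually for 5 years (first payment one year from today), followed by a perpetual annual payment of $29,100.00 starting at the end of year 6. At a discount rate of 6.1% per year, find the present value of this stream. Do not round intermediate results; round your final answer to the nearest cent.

PV of 5-year annuity: $24,500.00 × [1 − (1+0.061)^−5] / 0.061 = 102922.76327
Perpetuity value at year 5: $29,100.00 / 0.061 = 477049.18033
PV of perpetuity: 477049.18033 / (1+0.061)^5 = 354802.14314
Total PV = 102922.76327 + 354802.14314 = 457724.90641

$457724.91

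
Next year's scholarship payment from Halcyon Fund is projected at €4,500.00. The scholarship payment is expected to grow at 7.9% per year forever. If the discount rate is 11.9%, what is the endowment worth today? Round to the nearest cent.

€112500.00

Growing perpetuity: P = D₁ / (r − g) = €4,500.0000 / (0.119 − 0.079) = €112,500.00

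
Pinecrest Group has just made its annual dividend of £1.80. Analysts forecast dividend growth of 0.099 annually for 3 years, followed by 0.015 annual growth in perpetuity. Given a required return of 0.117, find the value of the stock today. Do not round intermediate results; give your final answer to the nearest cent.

D_1 = 1.97820
D_2 = 2.17404
D_3 = 2.38927
Terminal value at year 3: TV = D_3×(1+g_2)/(r−g_2) = 2.42511/0.102 = 23.77560
P_0 = D_1/(1+r)^1 + D_2/(1+r)^2 + D_3/(1+r)^3 + TV/(1+r)^3
    = 1.77099 + 1.74245 + 1.71438 + 17.05972 = 22.28755

£22.29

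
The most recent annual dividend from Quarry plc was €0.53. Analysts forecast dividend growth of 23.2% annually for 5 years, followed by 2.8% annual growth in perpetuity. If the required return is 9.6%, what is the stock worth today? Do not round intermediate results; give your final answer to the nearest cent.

€18.20

D_1 = 0.65296
D_2 = 0.80445
D_3 = 0.99108
D_4 = 1.22101
D_5 = 1.50428
Terminal value at year 5: TV = D_5×(1+g_2)/(r−g_2) = 1.54640/0.068 = 22.74121
P_0 = D_1/(1+r)^1 + D_2/(1+r)^2 + D_3/(1+r)^3 + D_4/(1+r)^4 + D_5/(1+r)^5 + TV/(1+r)^5
    = 0.59577 + 0.66969 + 0.75279 + 0.84621 + 0.95121 + 14.38006 = 18.19574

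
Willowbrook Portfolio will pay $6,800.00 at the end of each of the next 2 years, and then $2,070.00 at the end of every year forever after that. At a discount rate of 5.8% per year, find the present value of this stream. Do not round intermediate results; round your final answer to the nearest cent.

$44385.97

PV of 2-year annuity: $6,800.00 × [1 − (1+0.058)^−2] / 0.058 = 12502.09941
Perpetuity value at year 2: $2,070.00 / 0.058 = 35689.65517
PV of perpetuity: 35689.65517 / (1+0.058)^2 = 31883.86903
Total PV = 12502.09941 + 31883.86903 = 44385.96844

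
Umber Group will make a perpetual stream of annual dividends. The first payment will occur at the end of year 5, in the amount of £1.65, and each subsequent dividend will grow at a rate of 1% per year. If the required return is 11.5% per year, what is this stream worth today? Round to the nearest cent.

£10.17

Value at end of year 4: C₁ / (r − g) = £1.65 / (0.115 − 0.01) = £15.7143
Discount to today: PV = £15.7143 / (1 + 0.115)^4 = £15.7143 / 1.545608 = £10.17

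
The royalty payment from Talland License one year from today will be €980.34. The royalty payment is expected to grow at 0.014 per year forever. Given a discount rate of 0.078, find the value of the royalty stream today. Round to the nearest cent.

€15317.81

Growing perpetuity: P = D₁ / (r − g) = €980.3400 / (0.078 − 0.014) = €15,317.81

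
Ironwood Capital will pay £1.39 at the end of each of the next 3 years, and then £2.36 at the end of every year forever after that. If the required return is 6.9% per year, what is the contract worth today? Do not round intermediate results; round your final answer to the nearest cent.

PV of 3-year annuity: £1.39 × [1 − (1+0.069)^−3] / 0.069 = 3.65447
Perpetuity value at year 3: £2.36 / 0.069 = 34.20290
PV of perpetuity: 34.20290 / (1+0.069)^3 = 27.99818
Total PV = 3.65447 + 27.99818 = 31.65265

£31.65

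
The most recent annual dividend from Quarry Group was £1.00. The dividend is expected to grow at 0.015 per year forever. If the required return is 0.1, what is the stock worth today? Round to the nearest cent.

£11.94

D₁ = D₀ × (1 + g) = £1.00 × 1.015 = £1.0150
Growing perpetuity: P = D₁ / (r − g) = £1.0150 / (0.1 − 0.015) = £11.94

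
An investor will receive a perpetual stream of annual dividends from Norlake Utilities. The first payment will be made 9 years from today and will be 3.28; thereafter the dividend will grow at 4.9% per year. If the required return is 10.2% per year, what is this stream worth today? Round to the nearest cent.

28.45

Value at end of year 8: C₁ / (r − g) = 3.28 / (0.102 − 0.049) = 61.8868
Discount to today: PV = 61.8868 / (1 + 0.102)^8 = 61.8868 / 2.174967 = 28.45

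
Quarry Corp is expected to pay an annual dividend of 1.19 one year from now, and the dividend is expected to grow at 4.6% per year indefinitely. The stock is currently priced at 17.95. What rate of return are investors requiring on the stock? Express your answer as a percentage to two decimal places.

P = D₁/(r − g) ⇒ r = D₁/P + g = 1.1900/17.95 + 0.046 = 0.066295 + 0.046 = 0.112295

11.23%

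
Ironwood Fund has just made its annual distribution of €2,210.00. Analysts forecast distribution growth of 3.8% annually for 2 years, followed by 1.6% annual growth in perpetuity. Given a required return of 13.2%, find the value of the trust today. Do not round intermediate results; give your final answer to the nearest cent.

D_1 = 2293.98000
D_2 = 2381.15124
Terminal value at year 2: TV = D_2×(1+g_2)/(r−g_2) = 2419.24966/0.116 = 20855.60052
P_0 = D_1/(1+r)^1 + D_2/(1+r)^2 + TV/(1+r)^2
    = 2026.48410 + 1858.20715 + 16275.33160 = 20160.02285

€20160.02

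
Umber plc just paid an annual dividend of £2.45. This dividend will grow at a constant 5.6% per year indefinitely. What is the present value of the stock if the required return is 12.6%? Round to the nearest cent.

£36.96

D₁ = D₀ × (1 + g) = £2.45 × 1.056 = £2.5872
Growing perpetuity: P = D₁ / (r − g) = £2.5872 / (0.126 − 0.056) = £36.96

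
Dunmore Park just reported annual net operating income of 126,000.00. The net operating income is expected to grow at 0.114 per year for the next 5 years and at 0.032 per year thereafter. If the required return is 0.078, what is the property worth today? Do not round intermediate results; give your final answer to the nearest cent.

D_1 = 140364.00000
D_2 = 156365.49600
D_3 = 174191.16254
D_4 = 194048.95507
D_5 = 216170.53595
Terminal value at year 5: TV = D_5×(1+g_2)/(r−g_2) = 223087.99310/0.046 = 4849738.98050
P_0 = D_1/(1+r)^1 + D_2/(1+r)^2 + D_3/(1+r)^3 + D_4/(1+r)^4 + D_5/(1+r)^5 + TV/(1+r)^5
    = 130207.79221 + 134556.10438 + 139049.62920 + 143693.21607 + 148491.87635 + 3331382.96510 = 4027381.58332

4027381.58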